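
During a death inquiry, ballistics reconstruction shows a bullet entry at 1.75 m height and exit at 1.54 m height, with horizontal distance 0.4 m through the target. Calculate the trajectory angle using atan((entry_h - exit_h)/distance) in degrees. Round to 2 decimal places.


Bullet trajectory angle:
Height difference = 1.75 - 1.54 = 0.21 m
angle = atan(0.21 / 0.4)
angle = atan(0.525)
angle = 27.70 degrees

27.70


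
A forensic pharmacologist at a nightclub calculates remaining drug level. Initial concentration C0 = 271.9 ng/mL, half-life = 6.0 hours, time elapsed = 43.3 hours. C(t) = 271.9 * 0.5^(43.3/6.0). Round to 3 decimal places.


Drug concentration decay:
Number of half-lives = t / t_half = 43.3 / 6.0 = 7.216667
Decay factor = 0.5^7.216667 = 0.00672306
C(t) = 271.9 * 0.00672306 = 1.828 ng/mL

1.828


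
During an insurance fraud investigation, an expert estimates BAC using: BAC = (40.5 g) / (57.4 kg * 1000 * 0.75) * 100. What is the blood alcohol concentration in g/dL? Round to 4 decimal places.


Applying the Widmark formula:
BAC = (dose_g / (body_wt * 1000 * r)) * 100
Denominator = 57.4 * 1000 * 0.75 = 43050
BAC = (40.5 / 43050) * 100
BAC = 0.0941 g/dL

0.0941


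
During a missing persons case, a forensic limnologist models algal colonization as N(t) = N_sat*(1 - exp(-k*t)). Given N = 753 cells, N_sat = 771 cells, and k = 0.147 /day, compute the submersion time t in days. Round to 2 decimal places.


PMSI from diatom colonization curve:
N / N_sat = 753 / 771 = 0.976654
1 - N/N_sat = 0.023346
ln(1 - N/N_sat) = -3.75733
t = -ln(1 - N/N_sat) / k = -(-3.75733) / 0.147 = 25.56 days

25.56


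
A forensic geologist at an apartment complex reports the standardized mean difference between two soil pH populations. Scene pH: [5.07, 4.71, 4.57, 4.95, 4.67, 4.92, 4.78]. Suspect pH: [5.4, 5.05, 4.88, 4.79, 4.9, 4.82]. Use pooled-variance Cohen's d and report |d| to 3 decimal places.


Pooled-variance Cohen's d for soil pH comparison:
Scene mean = 33.67 / 7 = 4.81
Suspect mean = 29.84 / 6 = 4.973333
Scene sample variance s_s^2 = 0.031233
Suspect sample variance s_c^2 = 0.051827
Pooled variance = ((n_s-1)*s_s^2 + (n_c-1)*s_c^2) / (n_s + n_c - 2) = 0.040594
Pooled SD = sqrt(0.040594) = 0.20148
Mean difference = -0.163333
|d| = |-0.163333| / 0.20148 = 0.811

0.811


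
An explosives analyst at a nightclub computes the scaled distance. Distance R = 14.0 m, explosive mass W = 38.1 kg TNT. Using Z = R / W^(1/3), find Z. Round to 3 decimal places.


Scaled distance calculation:
W^(1/3) = 38.1^(1/3) = 3.364922
Z = R / W^(1/3) = 14.0 / 3.364922
Z = 4.161 m/kg^(1/3)

4.161


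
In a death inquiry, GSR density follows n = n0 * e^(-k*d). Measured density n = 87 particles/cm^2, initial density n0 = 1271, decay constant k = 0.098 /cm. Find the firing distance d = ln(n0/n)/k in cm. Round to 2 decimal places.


GSR distance calculation:
n0/n = 1271 / 87 = 14.609195
ln(n0/n) = 2.681651
d = 2.681651 / 0.098 = 27.36 cm

27.36


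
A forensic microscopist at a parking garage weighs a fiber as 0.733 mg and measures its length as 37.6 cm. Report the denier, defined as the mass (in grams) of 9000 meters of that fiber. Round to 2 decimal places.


Denier calculation:
Mass in grams = 0.733 mg / 1000 = 0.000733 g
Length in meters = 37.6 cm / 100 = 0.376 m
Linear density = mass / length = 0.000733 / 0.376 = 0.00194947 g/m
Denier = (g/m) * 9000 = 0.00194947 * 9000 = 17.55

17.55


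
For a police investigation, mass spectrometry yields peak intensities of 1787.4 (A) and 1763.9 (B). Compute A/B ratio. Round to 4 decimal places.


Spectral peak ratio:
Peak A = 1787.4 counts
Peak B = 1763.9 counts
Ratio = 1787.4 / 1763.9 = 1.0133

1.0133


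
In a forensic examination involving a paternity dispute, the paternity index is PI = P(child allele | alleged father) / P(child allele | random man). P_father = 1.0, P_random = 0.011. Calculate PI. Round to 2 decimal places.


Paternity Index calculation:
PI = P(allele|father) / P(allele|random)
PI = 1.0 / 0.011
PI = 90.91

90.91


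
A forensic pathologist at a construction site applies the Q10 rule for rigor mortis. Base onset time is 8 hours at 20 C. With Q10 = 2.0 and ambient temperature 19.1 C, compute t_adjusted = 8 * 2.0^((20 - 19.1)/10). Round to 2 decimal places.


Rigor mortis time adjustment:
Exponent = (T_ref - T_actual) / 10 = (20 - 19.1) / 10 = 0.09
Q10 factor = 2.0^0.09 = 1.06437
t_adjusted = 8 * 1.06437 = 8.51 hours

8.51


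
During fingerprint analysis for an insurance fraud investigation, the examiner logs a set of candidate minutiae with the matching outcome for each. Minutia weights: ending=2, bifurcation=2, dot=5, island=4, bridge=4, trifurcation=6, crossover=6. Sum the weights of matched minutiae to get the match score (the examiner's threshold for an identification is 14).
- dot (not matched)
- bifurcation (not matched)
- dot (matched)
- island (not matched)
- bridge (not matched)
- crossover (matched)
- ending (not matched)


Weighted minutiae match score:
  dot: not matched, +0
  bifurcation: not matched, +0
  dot: matched, +5 (running total 5)
  island: not matched, +0
  bridge: not matched, +0
  crossover: matched, +6 (running total 11)
  ending: not matched, +0
Total score = 11
Threshold = 14; verdict = inconclusive

11


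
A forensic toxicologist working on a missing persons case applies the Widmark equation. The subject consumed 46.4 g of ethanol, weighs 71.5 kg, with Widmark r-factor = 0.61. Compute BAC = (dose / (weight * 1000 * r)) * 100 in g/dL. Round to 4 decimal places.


Applying the Widmark formula:
BAC = (dose_g / (body_wt * 1000 * r)) * 100
Denominator = 71.5 * 1000 * 0.61 = 43615
BAC = (46.4 / 43615) * 100
BAC = 0.1064 g/dL

0.1064


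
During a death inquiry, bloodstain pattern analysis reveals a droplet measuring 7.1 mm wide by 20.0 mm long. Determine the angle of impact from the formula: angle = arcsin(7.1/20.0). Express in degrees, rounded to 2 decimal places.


Blood spatter impact angle calculation:
width / length = 7.1 / 20.0 = 0.355
angle = arcsin(0.355)
angle = 20.79 degrees

20.79


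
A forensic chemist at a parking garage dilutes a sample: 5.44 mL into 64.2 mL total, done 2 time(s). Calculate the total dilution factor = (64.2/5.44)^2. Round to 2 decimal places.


Dilution factor calculation:
Single dilution = V_total / V_sample = 64.2 / 5.44 ≈ 11.801471
Number of dilutions = 2
Total DF = (64.2 / 5.44)^2 (full precision, rounded at the end) = 139.27

139.27


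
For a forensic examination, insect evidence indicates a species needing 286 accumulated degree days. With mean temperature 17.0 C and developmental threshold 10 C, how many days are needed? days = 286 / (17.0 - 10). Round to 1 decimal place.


Insect development time:
Effective temperature = avg_temp - T_base = 17.0 - 10 = 7.0 C
Days = ADD / effective_temp = 286 / 7.0 = 40.9 days

40.9


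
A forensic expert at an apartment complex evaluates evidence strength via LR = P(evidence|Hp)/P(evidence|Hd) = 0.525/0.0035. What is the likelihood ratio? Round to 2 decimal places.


Likelihood ratio calculation:
LR = P(E|Hp) / P(E|Hd)
LR = 0.525 / 0.0035
LR = 150.00

150.00


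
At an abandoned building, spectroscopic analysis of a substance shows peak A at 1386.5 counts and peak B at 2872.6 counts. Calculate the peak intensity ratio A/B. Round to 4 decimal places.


Spectral peak ratio:
Peak A = 1386.5 counts
Peak B = 2872.6 counts
Ratio = 1386.5 / 2872.6 = 0.4827

0.4827


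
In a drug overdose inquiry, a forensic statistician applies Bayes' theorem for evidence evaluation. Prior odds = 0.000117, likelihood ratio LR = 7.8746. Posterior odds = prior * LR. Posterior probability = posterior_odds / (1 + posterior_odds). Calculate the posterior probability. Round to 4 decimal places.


Bayesian evidence evaluation:
Posterior odds = prior_odds * LR = 0.000117 * 7.8746 = 0.0009213282
Posterior probability = posterior_odds / (1 + posterior_odds)
= 0.0009213282 / (1 + 0.0009213282)
= 0.0009213282 / 1.0009213282
= 0.0009

0.0009


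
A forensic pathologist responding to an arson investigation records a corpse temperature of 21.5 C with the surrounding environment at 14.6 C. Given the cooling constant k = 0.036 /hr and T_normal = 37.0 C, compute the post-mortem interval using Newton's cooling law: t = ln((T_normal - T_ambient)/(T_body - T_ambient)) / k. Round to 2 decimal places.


Using Newton's law of cooling:
t = ln((T_normal - T_ambient) / (T_body - T_ambient)) / k
T_normal - T_ambient = 22.4
T_body - T_ambient = 6.9
Ratio = 3.246377
ln(ratio) = 1.17754
t = 1.17754 / 0.036 = 32.71 hours

32.71


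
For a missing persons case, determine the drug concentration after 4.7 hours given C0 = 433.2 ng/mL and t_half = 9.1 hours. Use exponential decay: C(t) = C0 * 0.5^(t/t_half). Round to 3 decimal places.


Drug concentration decay:
Number of half-lives = t / t_half = 4.7 / 9.1 = 0.516484
Decay factor = 0.5^0.516484 = 0.69907347
C(t) = 433.2 * 0.69907347 = 302.839 ng/mL

302.839


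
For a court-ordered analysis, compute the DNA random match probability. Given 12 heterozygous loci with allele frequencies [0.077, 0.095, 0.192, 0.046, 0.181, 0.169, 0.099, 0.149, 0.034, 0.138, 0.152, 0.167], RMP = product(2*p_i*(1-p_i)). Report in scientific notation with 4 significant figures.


Computing RMP for 12 loci:
Locus 1: 2 * 0.077 * 0.923 = 0.142142
Locus 2: 2 * 0.095 * 0.905 = 0.17195
Locus 3: 2 * 0.192 * 0.808 = 0.310272
Locus 4: 2 * 0.046 * 0.954 = 0.087768
Locus 5: 2 * 0.181 * 0.819 = 0.296478
Locus 6: 2 * 0.169 * 0.831 = 0.280878
Locus 7: 2 * 0.099 * 0.901 = 0.178398
Locus 8: 2 * 0.149 * 0.851 = 0.253598
Locus 9: 2 * 0.034 * 0.966 = 0.065688
Locus 10: 2 * 0.138 * 0.862 = 0.237912
Locus 11: 2 * 0.152 * 0.848 = 0.257792
Locus 12: 2 * 0.167 * 0.833 = 0.278222
RMP = 2.811e-09

2.811e-09


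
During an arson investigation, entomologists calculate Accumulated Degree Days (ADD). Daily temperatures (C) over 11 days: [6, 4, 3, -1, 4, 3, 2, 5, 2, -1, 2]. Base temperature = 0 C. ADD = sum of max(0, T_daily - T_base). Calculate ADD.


Computing ADD day by day:
Day 1: max(0, 6 - 0) = 6
Day 2: max(0, 4 - 0) = 4
Day 3: max(0, 3 - 0) = 3
Day 4: max(0, -1 - 0) = 0
Day 5: max(0, 4 - 0) = 4
Day 6: max(0, 3 - 0) = 3
Day 7: max(0, 2 - 0) = 2
Day 8: max(0, 5 - 0) = 5
Day 9: max(0, 2 - 0) = 2
Day 10: max(0, -1 - 0) = 0
Day 11: max(0, 2 - 0) = 2
Total ADD = 31

31


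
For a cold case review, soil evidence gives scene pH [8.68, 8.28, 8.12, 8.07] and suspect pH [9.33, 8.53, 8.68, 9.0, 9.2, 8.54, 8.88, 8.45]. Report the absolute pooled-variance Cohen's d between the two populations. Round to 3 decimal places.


Pooled-variance Cohen's d for soil pH comparison:
Scene mean = 33.15 / 4 = 8.2875
Suspect mean = 70.61 / 8 = 8.82625
Scene sample variance s_s^2 = 0.076492
Suspect sample variance s_c^2 = 0.108455
Pooled variance = ((n_s-1)*s_s^2 + (n_c-1)*s_c^2) / (n_s + n_c - 2) = 0.098866
Pooled SD = sqrt(0.098866) = 0.31443
Mean difference = -0.53875
|d| = |-0.53875| / 0.31443 = 1.713

1.713


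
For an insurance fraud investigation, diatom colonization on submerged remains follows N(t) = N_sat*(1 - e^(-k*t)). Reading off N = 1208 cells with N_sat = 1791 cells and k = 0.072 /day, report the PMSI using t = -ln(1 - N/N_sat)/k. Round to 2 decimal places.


PMSI from diatom colonization curve:
N / N_sat = 1208 / 1791 = 0.674484
1 - N/N_sat = 0.325516
ln(1 - N/N_sat) = -1.122344
t = -ln(1 - N/N_sat) / k = -(-1.122344) / 0.072 = 15.59 days

15.59


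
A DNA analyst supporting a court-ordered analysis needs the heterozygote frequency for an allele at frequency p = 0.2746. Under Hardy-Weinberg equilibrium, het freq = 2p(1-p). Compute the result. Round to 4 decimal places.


Hardy-Weinberg heterozygote frequency:
q = 1 - p = 1 - 0.2746 = 0.7254
2pq = 2 * 0.2746 * 0.7254 = 0.3984

0.3984


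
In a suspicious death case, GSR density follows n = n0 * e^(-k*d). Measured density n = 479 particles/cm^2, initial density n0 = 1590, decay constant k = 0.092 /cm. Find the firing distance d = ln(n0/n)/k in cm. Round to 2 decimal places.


GSR distance calculation:
n0/n = 1590 / 479 = 3.319415
ln(n0/n) = 1.199789
d = 1.199789 / 0.092 = 13.04 cm

13.04


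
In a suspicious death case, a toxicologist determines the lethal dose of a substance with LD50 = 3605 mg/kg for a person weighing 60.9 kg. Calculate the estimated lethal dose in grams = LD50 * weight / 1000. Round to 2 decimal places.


Lethal dose calculation:
Lethal dose = LD50 * body_weight / 1000
= 3605 * 60.9 / 1000
= 219544.5 / 1000
= 219.54 g

219.54


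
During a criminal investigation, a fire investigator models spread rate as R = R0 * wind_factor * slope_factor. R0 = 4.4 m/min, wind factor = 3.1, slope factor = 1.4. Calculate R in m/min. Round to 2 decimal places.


Fire spread rate calculation:
R = R0 * wind_factor * slope_factor
= 4.4 * 3.1 * 1.4
= 13.64 * 1.4
= 19.10 m/min

19.10


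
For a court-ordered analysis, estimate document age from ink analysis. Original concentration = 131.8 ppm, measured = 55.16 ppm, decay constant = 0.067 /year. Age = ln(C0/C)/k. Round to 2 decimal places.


Document age estimation:
C0/C = 131.8 / 55.16 = 2.389413
ln(C0/C) = 0.871048
t = 0.871048 / 0.067 = 13.00 years

13.00


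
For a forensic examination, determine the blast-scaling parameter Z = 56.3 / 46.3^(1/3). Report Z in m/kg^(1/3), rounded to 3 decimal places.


Scaled distance calculation:
W^(1/3) = 46.3^(1/3) = 3.59082
Z = R / W^(1/3) = 56.3 / 3.59082
Z = 15.679 m/kg^(1/3)

15.679


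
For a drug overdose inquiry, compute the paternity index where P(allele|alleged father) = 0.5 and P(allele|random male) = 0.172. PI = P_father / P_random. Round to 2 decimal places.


Paternity Index calculation:
PI = P(allele|father) / P(allele|random)
PI = 0.5 / 0.172
PI = 2.91

2.91


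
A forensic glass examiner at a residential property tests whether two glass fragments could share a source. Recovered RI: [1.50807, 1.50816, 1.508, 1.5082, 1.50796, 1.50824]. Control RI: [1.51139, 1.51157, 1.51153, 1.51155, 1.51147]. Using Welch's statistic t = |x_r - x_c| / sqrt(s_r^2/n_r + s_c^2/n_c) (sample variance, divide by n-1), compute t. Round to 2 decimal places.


Welch's t-criterion for glass RI comparison:
Recovered mean = sum / n_r = 9.04863 / 6 = 1.508105
Control mean = sum / n_c = 7.55751 / 5 = 1.511502
Recovered sample variance s_r^2 = 1.271e-08
Control sample variance s_c^2 = 5.32e-09
Welch SE (unpooled) = sqrt(s_r^2/n_r + s_c^2/n_c) = sqrt(2.11833e-09 + 1.064e-09) = sqrt(3.18233e-09) = 5.64121e-05
|mean_r - mean_c| = 0.003397
t = 0.003397 / 5.64121e-05 = 60.22

60.22


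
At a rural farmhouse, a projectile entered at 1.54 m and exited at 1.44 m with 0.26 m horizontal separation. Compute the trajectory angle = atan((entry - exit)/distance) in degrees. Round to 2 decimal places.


Bullet trajectory angle:
Height difference = 1.54 - 1.44 = 0.1 m
angle = atan(0.1 / 0.26)
angle = atan(0.384615)
angle = 21.04 degrees

21.04


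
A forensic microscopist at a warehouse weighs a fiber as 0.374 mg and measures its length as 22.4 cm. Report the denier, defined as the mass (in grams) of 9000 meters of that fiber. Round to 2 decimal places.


Denier calculation:
Mass in grams = 0.374 mg / 1000 = 0.000374 g
Length in meters = 22.4 cm / 100 = 0.224 m
Linear density = mass / length = 0.000374 / 0.224 = 0.00166964 g/m
Denier = (g/m) * 9000 = 0.00166964 * 9000 = 15.03

15.03


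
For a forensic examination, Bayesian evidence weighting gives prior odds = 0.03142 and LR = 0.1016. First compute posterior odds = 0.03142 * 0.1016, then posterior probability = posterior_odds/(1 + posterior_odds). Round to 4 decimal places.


Bayesian evidence evaluation:
Posterior odds = prior_odds * LR = 0.03142 * 0.1016 = 0.003192272
Posterior probability = posterior_odds / (1 + posterior_odds)
= 0.003192272 / (1 + 0.003192272)
= 0.003192272 / 1.003192272
= 0.0032

0.0032


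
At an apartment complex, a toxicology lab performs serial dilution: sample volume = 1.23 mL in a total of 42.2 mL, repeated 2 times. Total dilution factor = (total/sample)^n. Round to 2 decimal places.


Dilution factor calculation:
Single dilution = V_total / V_sample = 42.2 / 1.23 ≈ 34.308943
Number of dilutions = 2
Total DF = (42.2 / 1.23)^2 (full precision, rounded at the end) = 1177.10

1177.10


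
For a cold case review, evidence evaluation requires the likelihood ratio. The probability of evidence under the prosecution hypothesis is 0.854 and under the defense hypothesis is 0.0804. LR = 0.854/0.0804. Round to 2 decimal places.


Likelihood ratio calculation:
LR = P(E|Hp) / P(E|Hd)
LR = 0.854 / 0.0804
LR = 10.62

10.62


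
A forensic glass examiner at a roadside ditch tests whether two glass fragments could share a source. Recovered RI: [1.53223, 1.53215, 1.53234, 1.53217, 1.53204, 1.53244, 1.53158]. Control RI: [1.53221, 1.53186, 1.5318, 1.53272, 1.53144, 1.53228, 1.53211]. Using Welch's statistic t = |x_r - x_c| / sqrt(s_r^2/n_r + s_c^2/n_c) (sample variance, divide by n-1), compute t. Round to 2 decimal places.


Welch's t-criterion for glass RI comparison:
Recovered mean = sum / n_r = 10.72495 / 7 = 1.5321357
Control mean = sum / n_c = 10.72442 / 7 = 1.53206
Recovered sample variance s_r^2 = 7.70952e-08
Control sample variance s_c^2 = 1.66833e-07
Welch SE (unpooled) = sqrt(s_r^2/n_r + s_c^2/n_c) = sqrt(1.10136e-08 + 2.38333e-08) = sqrt(3.48469e-08) = 0.000186673
|mean_r - mean_c| = 7.57143e-05
t = 7.57143e-05 / 0.000186673 = 0.41

0.41


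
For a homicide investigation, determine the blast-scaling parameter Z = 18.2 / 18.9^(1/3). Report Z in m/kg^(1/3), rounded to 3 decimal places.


Scaled distance calculation:
W^(1/3) = 18.9^(1/3) = 2.663712
Z = R / W^(1/3) = 18.2 / 2.663712
Z = 6.833 m/kg^(1/3)

6.833


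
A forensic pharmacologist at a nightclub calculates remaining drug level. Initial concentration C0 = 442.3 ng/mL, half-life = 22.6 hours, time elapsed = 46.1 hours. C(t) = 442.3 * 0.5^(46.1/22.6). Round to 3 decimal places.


Drug concentration decay:
Number of half-lives = t / t_half = 46.1 / 22.6 = 2.039823
Decay factor = 0.5^2.039823 = 0.24319357
C(t) = 442.3 * 0.24319357 = 107.565 ng/mL

107.565


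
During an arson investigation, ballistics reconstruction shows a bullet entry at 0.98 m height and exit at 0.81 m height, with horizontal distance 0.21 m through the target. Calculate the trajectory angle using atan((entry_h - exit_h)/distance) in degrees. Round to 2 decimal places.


Bullet trajectory angle:
Height difference = 0.98 - 0.81 = 0.17 m
angle = atan(0.17 / 0.21)
angle = atan(0.809524)
angle = 38.99 degrees

38.99


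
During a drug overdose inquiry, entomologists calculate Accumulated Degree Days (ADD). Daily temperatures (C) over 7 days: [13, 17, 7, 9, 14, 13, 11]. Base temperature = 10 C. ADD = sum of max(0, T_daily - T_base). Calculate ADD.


Computing ADD day by day:
Day 1: max(0, 13 - 10) = 3
Day 2: max(0, 17 - 10) = 7
Day 3: max(0, 7 - 10) = 0
Day 4: max(0, 9 - 10) = 0
Day 5: max(0, 14 - 10) = 4
Day 6: max(0, 13 - 10) = 3
Day 7: max(0, 11 - 10) = 1
Total ADD = 18

18


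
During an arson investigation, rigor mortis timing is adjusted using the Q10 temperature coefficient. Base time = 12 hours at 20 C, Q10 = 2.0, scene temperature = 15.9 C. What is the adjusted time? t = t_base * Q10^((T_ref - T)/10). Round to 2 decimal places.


Rigor mortis time adjustment:
Exponent = (T_ref - T_actual) / 10 = (20 - 15.9) / 10 = 0.41
Q10 factor = 2.0^0.41 = 1.32869
t_adjusted = 12 * 1.32869 = 15.94 hours

15.94


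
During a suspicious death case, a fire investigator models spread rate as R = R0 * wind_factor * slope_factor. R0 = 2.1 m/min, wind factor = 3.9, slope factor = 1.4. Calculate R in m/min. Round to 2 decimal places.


Fire spread rate calculation:
R = R0 * wind_factor * slope_factor
= 2.1 * 3.9 * 1.4
= 8.19 * 1.4
= 11.47 m/min

11.47


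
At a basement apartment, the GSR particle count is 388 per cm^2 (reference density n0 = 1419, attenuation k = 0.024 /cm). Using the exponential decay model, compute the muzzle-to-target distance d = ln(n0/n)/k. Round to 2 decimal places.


GSR distance calculation:
n0/n = 1419 / 388 = 3.657216
ln(n0/n) = 1.296702
d = 1.296702 / 0.024 = 54.03 cm

54.03


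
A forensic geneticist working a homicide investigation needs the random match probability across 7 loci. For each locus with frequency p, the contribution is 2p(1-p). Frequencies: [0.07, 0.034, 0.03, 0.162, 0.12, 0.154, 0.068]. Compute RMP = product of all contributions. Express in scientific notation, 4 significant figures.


Computing RMP for 7 loci:
Locus 1: 2 * 0.07 * 0.93 = 0.1302
Locus 2: 2 * 0.034 * 0.966 = 0.065688
Locus 3: 2 * 0.03 * 0.97 = 0.0582
Locus 4: 2 * 0.162 * 0.838 = 0.271512
Locus 5: 2 * 0.12 * 0.88 = 0.2112
Locus 6: 2 * 0.154 * 0.846 = 0.260568
Locus 7: 2 * 0.068 * 0.932 = 0.126752
RMP = 9.427e-07

9.427e-07


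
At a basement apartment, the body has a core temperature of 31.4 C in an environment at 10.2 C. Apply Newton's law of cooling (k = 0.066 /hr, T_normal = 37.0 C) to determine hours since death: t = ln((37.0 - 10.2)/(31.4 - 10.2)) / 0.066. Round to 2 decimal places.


Using Newton's law of cooling:
t = ln((T_normal - T_ambient) / (T_body - T_ambient)) / k
T_normal - T_ambient = 26.8
T_body - T_ambient = 21.2
Ratio = 1.264151
ln(ratio) = 0.234401
t = 0.234401 / 0.066 = 3.55 hours

3.55


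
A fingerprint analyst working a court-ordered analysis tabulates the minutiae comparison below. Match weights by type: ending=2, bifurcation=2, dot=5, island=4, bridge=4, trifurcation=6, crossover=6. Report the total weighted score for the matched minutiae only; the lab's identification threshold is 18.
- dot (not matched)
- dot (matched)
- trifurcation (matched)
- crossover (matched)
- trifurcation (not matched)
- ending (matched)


Weighted minutiae match score:
  dot: not matched, +0
  dot: matched, +5 (running total 5)
  trifurcation: matched, +6 (running total 11)
  crossover: matched, +6 (running total 17)
  trifurcation: not matched, +0
  ending: matched, +2 (running total 19)
Total score = 19
Threshold = 18; verdict = identification

19


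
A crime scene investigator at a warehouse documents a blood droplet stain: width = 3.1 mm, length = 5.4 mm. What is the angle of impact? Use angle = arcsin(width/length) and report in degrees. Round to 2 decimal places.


Blood spatter impact angle calculation:
width / length = 3.1 / 5.4 = 0.574074
angle = arcsin(0.574074)
angle = 35.03 degrees

35.03


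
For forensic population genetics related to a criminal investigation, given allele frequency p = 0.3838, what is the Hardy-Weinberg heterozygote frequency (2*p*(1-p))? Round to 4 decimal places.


Hardy-Weinberg heterozygote frequency:
q = 1 - p = 1 - 0.3838 = 0.6162
2pq = 2 * 0.3838 * 0.6162 = 0.4730

0.4730


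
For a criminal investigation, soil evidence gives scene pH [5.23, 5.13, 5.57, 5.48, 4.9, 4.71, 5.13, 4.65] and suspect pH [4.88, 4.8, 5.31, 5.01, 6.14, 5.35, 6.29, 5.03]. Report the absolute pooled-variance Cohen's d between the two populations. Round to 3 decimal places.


Pooled-variance Cohen's d for soil pH comparison:
Scene mean = 40.8 / 8 = 5.1
Suspect mean = 42.81 / 8 = 5.35125
Scene sample variance s_s^2 = 0.111229
Suspect sample variance s_c^2 = 0.321527
Pooled variance = ((n_s-1)*s_s^2 + (n_c-1)*s_c^2) / (n_s + n_c - 2) = 0.216378
Pooled SD = sqrt(0.216378) = 0.465164
Mean difference = -0.25125
|d| = |-0.25125| / 0.465164 = 0.540

0.540


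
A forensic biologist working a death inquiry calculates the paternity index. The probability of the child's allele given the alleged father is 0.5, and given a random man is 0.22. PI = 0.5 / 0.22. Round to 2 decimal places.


Paternity Index calculation:
PI = P(allele|father) / P(allele|random)
PI = 0.5 / 0.22
PI = 2.27

2.27


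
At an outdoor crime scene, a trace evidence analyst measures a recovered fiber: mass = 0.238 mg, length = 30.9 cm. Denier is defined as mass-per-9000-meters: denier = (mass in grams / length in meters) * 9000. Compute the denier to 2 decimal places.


Denier calculation:
Mass in grams = 0.238 mg / 1000 = 0.000238 g
Length in meters = 30.9 cm / 100 = 0.309 m
Linear density = mass / length = 0.000238 / 0.309 = 0.00077023 g/m
Denier = (g/m) * 9000 = 0.00077023 * 9000 = 6.93

6.93


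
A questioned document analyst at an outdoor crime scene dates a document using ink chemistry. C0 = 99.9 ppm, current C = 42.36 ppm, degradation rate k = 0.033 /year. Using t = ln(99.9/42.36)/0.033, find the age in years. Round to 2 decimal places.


Document age estimation:
C0/C = 99.9 / 42.36 = 2.358357
ln(C0/C) = 0.857965
t = 0.857965 / 0.033 = 26.00 years

26.00


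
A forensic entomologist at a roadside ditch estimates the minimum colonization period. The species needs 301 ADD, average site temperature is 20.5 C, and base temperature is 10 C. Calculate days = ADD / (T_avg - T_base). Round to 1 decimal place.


Insect development time:
Effective temperature = avg_temp - T_base = 20.5 - 10 = 10.5 C
Days = ADD / effective_temp = 301 / 10.5 = 28.7 days

28.7


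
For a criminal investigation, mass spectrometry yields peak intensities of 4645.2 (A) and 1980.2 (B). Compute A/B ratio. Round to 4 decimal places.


Spectral peak ratio:
Peak A = 4645.2 counts
Peak B = 1980.2 counts
Ratio = 4645.2 / 1980.2 = 2.3458

2.3458


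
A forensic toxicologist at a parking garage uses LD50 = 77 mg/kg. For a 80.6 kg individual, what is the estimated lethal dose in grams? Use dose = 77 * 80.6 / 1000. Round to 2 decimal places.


Lethal dose calculation:
Lethal dose = LD50 * body_weight / 1000
= 77 * 80.6 / 1000
= 6206.2 / 1000
= 6.21 g

6.21


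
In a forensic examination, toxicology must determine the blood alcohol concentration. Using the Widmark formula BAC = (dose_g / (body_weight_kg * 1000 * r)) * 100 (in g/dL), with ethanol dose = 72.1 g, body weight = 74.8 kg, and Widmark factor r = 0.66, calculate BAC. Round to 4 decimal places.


Applying the Widmark formula:
BAC = (dose_g / (body_wt * 1000 * r)) * 100
Denominator = 74.8 * 1000 * 0.66 = 49368
BAC = (72.1 / 49368) * 100
BAC = 0.1460 g/dL

0.1460


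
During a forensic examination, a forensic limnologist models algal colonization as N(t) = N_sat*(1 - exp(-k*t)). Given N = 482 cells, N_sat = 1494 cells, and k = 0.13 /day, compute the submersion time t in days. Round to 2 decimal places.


PMSI from diatom colonization curve:
N / N_sat = 482 / 1494 = 0.322624
1 - N/N_sat = 0.677376
ln(1 - N/N_sat) = -0.389529
t = -ln(1 - N/N_sat) / k = -(-0.389529) / 0.13 = 3.00 days

3.00


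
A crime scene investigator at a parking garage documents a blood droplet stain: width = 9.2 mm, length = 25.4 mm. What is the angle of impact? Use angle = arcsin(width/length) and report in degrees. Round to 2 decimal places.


Blood spatter impact angle calculation:
width / length = 9.2 / 25.4 = 0.362205
angle = arcsin(0.362205)
angle = 21.24 degrees

21.24


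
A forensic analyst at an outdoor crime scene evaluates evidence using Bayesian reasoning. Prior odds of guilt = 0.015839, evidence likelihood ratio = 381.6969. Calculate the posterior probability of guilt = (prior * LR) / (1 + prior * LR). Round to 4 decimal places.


Bayesian evidence evaluation:
Posterior odds = prior_odds * LR = 0.015839 * 381.6969 = 6.045697
Posterior probability = posterior_odds / (1 + posterior_odds)
= 6.045697 / (1 + 6.045697)
= 6.045697 / 7.045697
= 0.8581

0.8581


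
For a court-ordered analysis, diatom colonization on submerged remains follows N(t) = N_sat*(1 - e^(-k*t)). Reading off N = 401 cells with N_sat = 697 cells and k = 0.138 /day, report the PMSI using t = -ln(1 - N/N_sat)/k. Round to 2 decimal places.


PMSI from diatom colonization curve:
N / N_sat = 401 / 697 = 0.575323
1 - N/N_sat = 0.424677
ln(1 - N/N_sat) = -0.856426
t = -ln(1 - N/N_sat) / k = -(-0.856426) / 0.138 = 6.21 days

6.21


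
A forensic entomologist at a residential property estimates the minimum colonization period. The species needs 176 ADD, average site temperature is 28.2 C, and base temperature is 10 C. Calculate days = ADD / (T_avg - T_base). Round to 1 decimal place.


Insect development time:
Effective temperature = avg_temp - T_base = 28.2 - 10 = 18.2 C
Days = ADD / effective_temp = 176 / 18.2 = 9.7 days

9.7


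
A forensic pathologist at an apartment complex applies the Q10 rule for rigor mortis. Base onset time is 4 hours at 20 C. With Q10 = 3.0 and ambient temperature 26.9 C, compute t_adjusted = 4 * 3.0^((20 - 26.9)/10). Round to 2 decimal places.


Rigor mortis time adjustment:
Exponent = (T_ref - T_actual) / 10 = (20 - 26.9) / 10 = -0.69
Q10 factor = 3.0^-0.69 = 0.46858
t_adjusted = 4 * 0.46858 = 1.87 hours

1.87


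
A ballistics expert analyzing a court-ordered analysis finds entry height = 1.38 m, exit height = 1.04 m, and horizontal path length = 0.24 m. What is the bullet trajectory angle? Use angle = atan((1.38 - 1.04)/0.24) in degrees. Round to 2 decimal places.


Bullet trajectory angle:
Height difference = 1.38 - 1.04 = 0.34 m
angle = atan(0.34 / 0.24)
angle = atan(1.416667)
angle = 54.78 degrees

54.78


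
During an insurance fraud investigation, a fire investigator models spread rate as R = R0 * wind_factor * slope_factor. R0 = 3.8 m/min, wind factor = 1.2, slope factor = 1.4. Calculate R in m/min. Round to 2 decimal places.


Fire spread rate calculation:
R = R0 * wind_factor * slope_factor
= 3.8 * 1.2 * 1.4
= 4.56 * 1.4
= 6.38 m/min

6.38


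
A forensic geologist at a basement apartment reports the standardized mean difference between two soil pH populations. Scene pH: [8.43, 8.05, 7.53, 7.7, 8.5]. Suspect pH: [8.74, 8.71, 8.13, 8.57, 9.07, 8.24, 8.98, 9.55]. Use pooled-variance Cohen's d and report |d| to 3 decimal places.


Pooled-variance Cohen's d for soil pH comparison:
Scene mean = 40.21 / 5 = 8.042
Suspect mean = 69.99 / 8 = 8.74875
Scene sample variance s_s^2 = 0.18487
Suspect sample variance s_c^2 = 0.210555
Pooled variance = ((n_s-1)*s_s^2 + (n_c-1)*s_c^2) / (n_s + n_c - 2) = 0.201215
Pooled SD = sqrt(0.201215) = 0.44857
Mean difference = -0.70675
|d| = |-0.70675| / 0.44857 = 1.576

1.576


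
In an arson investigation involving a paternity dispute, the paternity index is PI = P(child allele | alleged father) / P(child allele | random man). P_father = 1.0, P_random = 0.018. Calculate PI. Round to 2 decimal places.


Paternity Index calculation:
PI = P(allele|father) / P(allele|random)
PI = 1.0 / 0.018
PI = 55.56

55.56


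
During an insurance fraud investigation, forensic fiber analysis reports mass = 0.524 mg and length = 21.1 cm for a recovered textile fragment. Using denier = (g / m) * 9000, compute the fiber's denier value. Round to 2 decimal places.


Denier calculation:
Mass in grams = 0.524 mg / 1000 = 0.000524 g
Length in meters = 21.1 cm / 100 = 0.211 m
Linear density = mass / length = 0.000524 / 0.211 = 0.00248341 g/m
Denier = (g/m) * 9000 = 0.00248341 * 9000 = 22.35

22.35


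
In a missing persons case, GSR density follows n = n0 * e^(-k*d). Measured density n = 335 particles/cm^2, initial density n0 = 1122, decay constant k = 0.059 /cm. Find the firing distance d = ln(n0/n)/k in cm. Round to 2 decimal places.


GSR distance calculation:
n0/n = 1122 / 335 = 3.349254
ln(n0/n) = 1.208738
d = 1.208738 / 0.059 = 20.49 cm

20.49


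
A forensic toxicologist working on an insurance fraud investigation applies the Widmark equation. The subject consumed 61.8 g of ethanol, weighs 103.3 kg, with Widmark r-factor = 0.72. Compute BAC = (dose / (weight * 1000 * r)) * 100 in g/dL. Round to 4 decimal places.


Applying the Widmark formula:
BAC = (dose_g / (body_wt * 1000 * r)) * 100
Denominator = 103.3 * 1000 * 0.72 = 74376
BAC = (61.8 / 74376) * 100
BAC = 0.0831 g/dL

0.0831


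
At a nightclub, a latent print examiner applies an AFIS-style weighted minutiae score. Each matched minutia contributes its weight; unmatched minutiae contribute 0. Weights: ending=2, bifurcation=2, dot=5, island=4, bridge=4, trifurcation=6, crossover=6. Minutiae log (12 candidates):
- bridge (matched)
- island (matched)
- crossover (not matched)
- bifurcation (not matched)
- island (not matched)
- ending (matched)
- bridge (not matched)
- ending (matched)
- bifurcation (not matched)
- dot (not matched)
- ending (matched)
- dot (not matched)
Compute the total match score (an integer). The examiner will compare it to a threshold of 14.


Weighted minutiae match score:
  bridge: matched, +4 (running total 4)
  island: matched, +4 (running total 8)
  crossover: not matched, +0
  bifurcation: not matched, +0
  island: not matched, +0
  ending: matched, +2 (running total 10)
  bridge: not matched, +0
  ending: matched, +2 (running total 12)
  bifurcation: not matched, +0
  dot: not matched, +0
  ending: matched, +2 (running total 14)
  dot: not matched, +0
Total score = 14
Threshold = 14; verdict = identification

14


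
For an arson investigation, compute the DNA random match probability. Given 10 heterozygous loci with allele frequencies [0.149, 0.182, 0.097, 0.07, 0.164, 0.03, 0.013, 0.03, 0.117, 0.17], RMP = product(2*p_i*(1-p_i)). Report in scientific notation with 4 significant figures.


Computing RMP for 10 loci:
Locus 1: 2 * 0.149 * 0.851 = 0.253598
Locus 2: 2 * 0.182 * 0.818 = 0.297752
Locus 3: 2 * 0.097 * 0.903 = 0.175182
Locus 4: 2 * 0.07 * 0.93 = 0.1302
Locus 5: 2 * 0.164 * 0.836 = 0.274208
Locus 6: 2 * 0.03 * 0.97 = 0.0582
Locus 7: 2 * 0.013 * 0.987 = 0.025662
Locus 8: 2 * 0.03 * 0.97 = 0.0582
Locus 9: 2 * 0.117 * 0.883 = 0.206622
Locus 10: 2 * 0.17 * 0.83 = 0.2822
RMP = 2.394e-09

2.394e-09


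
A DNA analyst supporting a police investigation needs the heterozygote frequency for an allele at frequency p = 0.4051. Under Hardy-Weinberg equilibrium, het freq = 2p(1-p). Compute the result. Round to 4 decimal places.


Hardy-Weinberg heterozygote frequency:
q = 1 - p = 1 - 0.4051 = 0.5949
2pq = 2 * 0.4051 * 0.5949 = 0.4820

0.4820


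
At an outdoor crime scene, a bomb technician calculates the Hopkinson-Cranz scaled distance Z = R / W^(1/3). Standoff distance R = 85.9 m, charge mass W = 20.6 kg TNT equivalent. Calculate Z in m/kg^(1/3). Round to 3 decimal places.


Scaled distance calculation:
W^(1/3) = 20.6^(1/3) = 2.741295
Z = R / W^(1/3) = 85.9 / 2.741295
Z = 31.336 m/kg^(1/3)

31.336


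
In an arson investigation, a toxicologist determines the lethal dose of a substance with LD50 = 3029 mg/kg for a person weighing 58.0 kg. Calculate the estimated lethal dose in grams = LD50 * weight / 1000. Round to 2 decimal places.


Lethal dose calculation:
Lethal dose = LD50 * body_weight / 1000
= 3029 * 58.0 / 1000
= 175682 / 1000
= 175.68 g

175.68


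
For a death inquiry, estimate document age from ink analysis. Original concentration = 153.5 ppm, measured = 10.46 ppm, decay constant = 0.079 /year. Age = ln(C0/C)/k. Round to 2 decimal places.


Document age estimation:
C0/C = 153.5 / 10.46 = 14.674952
ln(C0/C) = 2.686142
t = 2.686142 / 0.079 = 34.00 years

34.00


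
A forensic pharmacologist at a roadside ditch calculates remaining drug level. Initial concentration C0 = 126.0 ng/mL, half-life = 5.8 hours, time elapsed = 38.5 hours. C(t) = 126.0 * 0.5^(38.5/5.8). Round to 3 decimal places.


Drug concentration decay:
Number of half-lives = t / t_half = 38.5 / 5.8 = 6.637931
Decay factor = 0.5^6.637931 = 0.01004115
C(t) = 126.0 * 0.01004115 = 1.265 ng/mL

1.265


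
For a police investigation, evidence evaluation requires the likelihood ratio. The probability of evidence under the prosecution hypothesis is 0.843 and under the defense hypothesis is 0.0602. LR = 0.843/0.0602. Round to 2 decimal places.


Likelihood ratio calculation:
LR = P(E|Hp) / P(E|Hd)
LR = 0.843 / 0.0602
LR = 14.00

14.00


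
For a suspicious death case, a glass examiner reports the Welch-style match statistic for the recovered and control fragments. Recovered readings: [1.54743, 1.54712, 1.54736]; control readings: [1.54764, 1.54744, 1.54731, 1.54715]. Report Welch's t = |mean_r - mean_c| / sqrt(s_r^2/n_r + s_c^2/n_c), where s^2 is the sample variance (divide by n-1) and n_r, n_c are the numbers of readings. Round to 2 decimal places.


Welch's t-criterion for glass RI comparison:
Recovered mean = sum / n_r = 4.64191 / 3 = 1.5473033
Control mean = sum / n_c = 6.18954 / 4 = 1.547385
Recovered sample variance s_r^2 = 2.64333e-08
Control sample variance s_c^2 = 4.29667e-08
Welch SE (unpooled) = sqrt(s_r^2/n_r + s_c^2/n_c) = sqrt(8.81111e-09 + 1.07417e-08) = sqrt(1.95528e-08) = 0.000139831
|mean_r - mean_c| = 8.16667e-05
t = 8.16667e-05 / 0.000139831 = 0.58

0.58


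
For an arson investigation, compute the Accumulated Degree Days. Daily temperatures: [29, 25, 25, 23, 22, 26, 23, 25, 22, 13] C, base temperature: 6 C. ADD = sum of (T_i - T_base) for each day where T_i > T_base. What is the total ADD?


Computing ADD day by day:
Day 1: max(0, 29 - 6) = 23
Day 2: max(0, 25 - 6) = 19
Day 3: max(0, 25 - 6) = 19
Day 4: max(0, 23 - 6) = 17
Day 5: max(0, 22 - 6) = 16
Day 6: max(0, 26 - 6) = 20
Day 7: max(0, 23 - 6) = 17
Day 8: max(0, 25 - 6) = 19
Day 9: max(0, 22 - 6) = 16
Day 10: max(0, 13 - 6) = 7
Total ADD = 173

173


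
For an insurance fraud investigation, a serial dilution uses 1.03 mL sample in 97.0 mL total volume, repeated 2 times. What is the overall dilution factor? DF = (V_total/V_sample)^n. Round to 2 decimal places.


Dilution factor calculation:
Single dilution = V_total / V_sample = 97.0 / 1.03 ≈ 94.174757
Number of dilutions = 2
Total DF = (97.0 / 1.03)^2 (full precision, rounded at the end) = 8868.88

8868.88


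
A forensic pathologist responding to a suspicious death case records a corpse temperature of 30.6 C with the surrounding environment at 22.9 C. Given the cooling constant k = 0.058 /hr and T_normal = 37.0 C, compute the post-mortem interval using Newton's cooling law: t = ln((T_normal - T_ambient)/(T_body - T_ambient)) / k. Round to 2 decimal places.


Using Newton's law of cooling:
t = ln((T_normal - T_ambient) / (T_body - T_ambient)) / k
T_normal - T_ambient = 14.1
T_body - T_ambient = 7.7
Ratio = 1.831169
ln(ratio) = 0.604955
t = 0.604955 / 0.058 = 10.43 hours

10.43


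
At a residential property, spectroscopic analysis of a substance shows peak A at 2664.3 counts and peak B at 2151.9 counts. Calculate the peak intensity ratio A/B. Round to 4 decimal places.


Spectral peak ratio:
Peak A = 2664.3 counts
Peak B = 2151.9 counts
Ratio = 2664.3 / 2151.9 = 1.2381

1.2381


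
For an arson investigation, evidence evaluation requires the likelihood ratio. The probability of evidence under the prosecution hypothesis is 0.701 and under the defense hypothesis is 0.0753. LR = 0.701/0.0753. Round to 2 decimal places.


Likelihood ratio calculation:
LR = P(E|Hp) / P(E|Hd)
LR = 0.701 / 0.0753
LR = 9.31

9.31


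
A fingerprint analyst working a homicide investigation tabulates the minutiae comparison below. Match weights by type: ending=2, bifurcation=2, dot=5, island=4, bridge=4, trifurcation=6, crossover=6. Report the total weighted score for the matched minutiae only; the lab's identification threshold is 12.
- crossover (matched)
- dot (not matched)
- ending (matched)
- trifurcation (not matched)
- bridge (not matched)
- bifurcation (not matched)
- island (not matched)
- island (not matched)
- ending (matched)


Weighted minutiae match score:
  crossover: matched, +6 (running total 6)
  dot: not matched, +0
  ending: matched, +2 (running total 8)
  trifurcation: not matched, +0
  bridge: not matched, +0
  bifurcation: not matched, +0
  island: not matched, +0
  island: not matched, +0
  ending: matched, +2 (running total 10)
Total score = 10
Threshold = 12; verdict = inconclusive

10


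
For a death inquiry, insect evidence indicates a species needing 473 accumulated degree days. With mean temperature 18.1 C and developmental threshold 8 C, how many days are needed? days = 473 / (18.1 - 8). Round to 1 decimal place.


Insect development time:
Effective temperature = avg_temp - T_base = 18.1 - 8 = 10.1 C
Days = ADD / effective_temp = 473 / 10.1 = 46.8 days

46.8
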